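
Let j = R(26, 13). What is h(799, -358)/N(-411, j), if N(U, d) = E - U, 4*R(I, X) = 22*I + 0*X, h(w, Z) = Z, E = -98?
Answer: -358/313 ≈ -1.1438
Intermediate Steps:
R(I, X) = 11*I/2 (R(I, X) = (22*I + 0*X)/4 = (22*I + 0)/4 = (22*I)/4 = 11*I/2)
j = 143 (j = (11/2)*26 = 143)
N(U, d) = -98 - U
h(799, -358)/N(-411, j) = -358/(-98 - 1*(-411)) = -358/(-98 + 411) = -358/313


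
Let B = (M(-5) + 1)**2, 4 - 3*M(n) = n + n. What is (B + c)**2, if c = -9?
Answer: 43264/81 ≈ 534.12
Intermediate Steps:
M(n) = 4/3 - 2*n/3 (M(n) = 4/3 - (n + n)/3 = 4/3 - 2*n/3)
B = 289/9 (B = ((4/3 - 2/3*(-5)) + 1)**2 = ((4/3 + 10/3) + 1)**2 = (14/3 + 1)**2 = (17/3)**2 = 289/9 ≈ 32.111)
(B + c)**2 = (289/9 - 9)**2 = (208/9)**2 = 43264/81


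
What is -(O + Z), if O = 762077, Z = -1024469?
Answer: 262392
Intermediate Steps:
-(O + Z) = -(762077 - 1024469) = -1*(-262392) = 262392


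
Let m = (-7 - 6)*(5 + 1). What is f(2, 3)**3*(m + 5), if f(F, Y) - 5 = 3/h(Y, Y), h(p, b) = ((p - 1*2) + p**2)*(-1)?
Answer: -7579079/1000 ≈ -7579.1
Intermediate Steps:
m = -78 (m = -13*6 = -78)
h(p, b) = 2 - p - p**2 (h(p, b) = ((p - 2) + p**2)*(-1) = ((-2 + p) + p**2)*(-1) = (-2 + p + p**2)*(-1) = 2 - p - p**2)
f(F, Y) = 5 + 3/(2 - Y - Y**2)
f(2, 3)**3*(m + 5) = (5 - 3/(-2 + 3 + 3**2))**3*(-78 + 5) = (5 - 3/(-2 + 3 + 9))**3*(-73) = (5 - 3/10)**3*(-73) = (47/10)**3*(-73) = (103823/1000)*(-73) = -7579079/1000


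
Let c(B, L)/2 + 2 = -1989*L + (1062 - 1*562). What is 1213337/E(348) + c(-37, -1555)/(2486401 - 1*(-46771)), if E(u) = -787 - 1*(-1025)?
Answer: 384382971254/75361867 ≈ 5100.5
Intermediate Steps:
E(u) = 238 (E(u) = -787 + 1025 = 238)
c(B, L) = 996 - 3978*L (c(B, L) = -4 + 2*(-1989*L + (1062 - 1*562)) = -4 + 2*(-1989*L + (1062 - 562)) = -4 + 2*(-1989*L + 500) = -4 + 2*(500 - 1989*L) = -4 + (1000 - 3978*L) = 996 - 3978*L)
1213337/E(348) + c(-37, -1555)/(2486401 - 1*(-46771)) = 1213337/238 + (996 - 3978*(-1555))/(2486401 - 1*(-46771)) = 1213337*(1/238) + (996 + 6185790)/(2486401 + 46771) = 1213337/238 + 6186786/2533172 = 1213337/238 + 6186786*(1/2533172) = 1213337/238 + 3093393/1266586 = 384382971254/75361867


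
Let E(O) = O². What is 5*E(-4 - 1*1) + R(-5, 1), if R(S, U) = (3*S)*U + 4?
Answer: 114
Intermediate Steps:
R(S, U) = 4 + 3*S*U (R(S, U) = 3*S*U + 4 = 4 + 3*S*U)
5*E(-4 - 1*1) + R(-5, 1) = 5*(-4 - 1*1)² + (4 + 3*(-5)*1) = 5*(-4 - 1)² + (4 - 15) = 5*(-5)² - 11 = 5*25 - 11 = 125 - 11 = 114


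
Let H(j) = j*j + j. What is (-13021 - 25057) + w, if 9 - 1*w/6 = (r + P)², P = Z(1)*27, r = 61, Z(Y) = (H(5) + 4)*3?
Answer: -47583374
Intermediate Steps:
H(j) = j + j² (H(j) = j² + j = j + j²)
Z(Y) = 102 (Z(Y) = (5*(1 + 5) + 4)*3 = (5*6 + 4)*3 = (30 + 4)*3 = 34*3 = 102)
P = 2754 (P = 102*27 = 2754)
w = -47545296 (w = 54 - 6*(61 + 2754)² = 54 - 6*2815² = 54 - 6*7924225 = 54 - 47545350 = -47545296)
(-13021 - 25057) + w = (-13021 - 25057) - 47545296 = -38078 - 47545296 = -47583374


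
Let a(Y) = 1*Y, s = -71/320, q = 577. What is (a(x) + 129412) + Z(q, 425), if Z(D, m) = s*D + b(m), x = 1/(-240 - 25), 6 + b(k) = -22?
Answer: 438436265/3392 ≈ 1.2926e+5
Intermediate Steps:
b(k) = -28 (b(k) = -6 - 22 = -28)
s = -71/320 (s = -71*1/320 = -71/320 ≈ -0.22187)
x = -1/265 (x = 1/(-265) = -1/265 ≈ -0.0037736)
a(Y) = Y
Z(D, m) = -28 - 71*D/320 (Z(D, m) = -71*D/320 - 28 = -28 - 71*D/320)
(a(x) + 129412) + Z(q, 425) = (-1/265 + 129412) + (-28 - 71/320*577) = 34294179/265 + (-28 - 40967/320) = 34294179/265 - 49927/320 = 438436265/3392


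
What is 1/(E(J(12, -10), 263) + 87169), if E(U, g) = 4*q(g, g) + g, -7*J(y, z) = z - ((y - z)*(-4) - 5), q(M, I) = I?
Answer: 1/88484 ≈ 1.1301e-5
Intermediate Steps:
J(y, z) = -5/7 - 4*y/7 + 3*z/7 (J(y, z) = -(z - ((y - z)*(-4) - 5))/7 = -(z - ((-4*y + 4*z) - 5))/7 = -(z - (-5 - 4*y + 4*z))/7 = -(z + (5 - 4*z + 4*y))/7 = -(5 - 3*z + 4*y)/7 = -5/7 - 4*y/7 + 3*z/7)
E(U, g) = 5*g (E(U, g) = 4*g + g = 5*g)
1/(E(J(12, -10), 263) + 87169) = 1/(5*263 + 87169) = 1/(1315 + 87169) = 1/88484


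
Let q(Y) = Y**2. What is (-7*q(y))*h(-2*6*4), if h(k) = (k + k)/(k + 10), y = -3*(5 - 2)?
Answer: -27216/19 ≈ -1432.4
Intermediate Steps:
y = -9 (y = -3*3 = -9)
h(k) = 2*k/(10 + k) (h(k) = (2*k)/(10 + k) = 2*k/(10 + k))
(-7*q(y))*h(-2*6*4) = (-7*(-9)**2)*(2*(-2*6*4)/(10 - 2*6*4)) = (-7*81)*(2*(-12*4)/(10 - 12*4)) = -1134*(-48)/(10 - 48) = -1134*(-48)/(-38) = -1134*(-48)*(-1)/38 = -567*48/19 = -27216/19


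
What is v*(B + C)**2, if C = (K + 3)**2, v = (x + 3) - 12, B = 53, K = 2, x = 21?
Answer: 73008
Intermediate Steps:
v = 12 (v = (21 + 3) - 12 = 24 - 12 = 12)
C = 25 (C = (2 + 3)**2 = 5**2 = 25)
v*(B + C)**2 = 12*(53 + 25)**2 = 12*78**2 = 12*6084 = 73008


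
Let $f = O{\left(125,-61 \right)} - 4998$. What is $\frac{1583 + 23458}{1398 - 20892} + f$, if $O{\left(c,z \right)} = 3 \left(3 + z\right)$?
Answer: $- \frac{33616003}{6498} \approx -5173.3$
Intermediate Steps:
$O{\left(c,z \right)} = 9 + 3 z$
$f = -5172$ ($f = \left(9 + 3 \left(-61\right)\right) - 4998 = \left(9 - 183\right) - 4998 = -174 - 4998 = -5172$)
$\frac{1583 + 23458}{1398 - 20892} + f = \frac{1583 + 23458}{1398 - 20892} - 5172 = \frac{25041}{-19494} - 5172 = 25041 \left(- \frac{1}{19494}\right) - 5172 = - \frac{8347}{6498} - 5172 = - \frac{33616003}{6498}$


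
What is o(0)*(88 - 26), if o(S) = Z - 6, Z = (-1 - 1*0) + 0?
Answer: -434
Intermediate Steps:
Z = -1 (Z = (-1 + 0) + 0 = -1 + 0 = -1)
o(S) = -7 (o(S) = -1 - 6 = -7)
o(0)*(88 - 26) = -7*(88 - 26) = -7*62 = -434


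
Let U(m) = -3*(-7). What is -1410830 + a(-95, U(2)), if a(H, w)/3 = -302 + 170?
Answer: -1411226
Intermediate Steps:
U(m) = 21
a(H, w) = -396 (a(H, w) = 3*(-302 + 170) = 3*(-132) = -396)
-1410830 + a(-95, U(2)) = -1410830 - 396 = -1411226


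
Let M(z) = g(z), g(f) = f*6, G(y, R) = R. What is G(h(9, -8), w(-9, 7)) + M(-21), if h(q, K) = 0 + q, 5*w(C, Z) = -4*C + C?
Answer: -603/5 ≈ -120.60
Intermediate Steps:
w(C, Z) = -3*C/5 (w(C, Z) = (-4*C + C)/5 = (-3*C)/5 = -3*C/5)
h(q, K) = q
g(f) = 6*f
M(z) = 6*z
G(h(9, -8), w(-9, 7)) + M(-21) = -⅗*(-9) + 6*(-21) = 27/5 - 126 = -603/5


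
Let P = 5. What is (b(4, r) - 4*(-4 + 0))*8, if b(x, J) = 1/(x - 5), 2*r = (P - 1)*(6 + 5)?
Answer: 120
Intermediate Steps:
r = 22 (r = ((5 - 1)*(6 + 5))/2 = (4*11)/2 = (½)*44 = 22)
b(x, J) = 1/(-5 + x)
(b(4, r) - 4*(-4 + 0))*8 = (1/(-5 + 4) - 4*(-4 + 0))*8 = (1/(-1) - 4*(-4))*8 = (-1 + 16)*8 = 15*8 = 120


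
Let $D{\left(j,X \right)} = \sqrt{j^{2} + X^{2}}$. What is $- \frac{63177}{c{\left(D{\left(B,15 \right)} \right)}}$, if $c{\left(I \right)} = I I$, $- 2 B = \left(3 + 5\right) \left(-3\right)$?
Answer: $- \frac{21059}{123} \approx -171.21$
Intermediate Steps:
$B = 12$ ($B = - \frac{\left(3 + 5\right) \left(-3\right)}{2} = - \frac{8 \left(-3\right)}{2} = \left(- \frac{1}{2}\right) \left(-24\right) = 12$)
$D{\left(j,X \right)} = \sqrt{X^{2} + j^{2}}$
$c{\left(I \right)} = I^{2}$
$- \frac{63177}{c{\left(D{\left(B,15 \right)} \right)}} = - \frac{63177}{\left(\sqrt{15^{2} + 12^{2}}\right)^{2}} = - \frac{63177}{\left(\sqrt{225 + 144}\right)^{2}} = - \frac{63177}{\left(\sqrt{369}\right)^{2}} = - \frac{63177}{\left(3 \sqrt{41}\right)^{2}} = - \frac{63177}{369} = \left(-63177\right) \frac{1}{369} = - \frac{21059}{123}$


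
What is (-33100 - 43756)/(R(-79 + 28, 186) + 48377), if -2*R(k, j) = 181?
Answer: -153712/96573 ≈ -1.5917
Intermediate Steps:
R(k, j) = -181/2 (R(k, j) = -½*181 = -181/2)
(-33100 - 43756)/(R(-79 + 28, 186) + 48377) = (-33100 - 43756)/(-181/2 + 48377) = -76856/96573/2 = -76856*2/96573 = -153712/96573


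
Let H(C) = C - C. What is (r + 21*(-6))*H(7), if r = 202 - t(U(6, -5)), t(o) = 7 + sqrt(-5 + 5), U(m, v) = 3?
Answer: 0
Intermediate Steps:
H(C) = 0
t(o) = 7 (t(o) = 7 + sqrt(0) = 7 + 0 = 7)
r = 195 (r = 202 - 1*7 = 202 - 7 = 195)
(r + 21*(-6))*H(7) = (195 + 21*(-6))*0 = (195 - 126)*0 = 69*0 = 0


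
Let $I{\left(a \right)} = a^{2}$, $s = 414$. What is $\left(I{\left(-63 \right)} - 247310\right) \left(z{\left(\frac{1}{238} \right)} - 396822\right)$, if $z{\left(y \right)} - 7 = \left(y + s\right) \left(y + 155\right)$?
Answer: $\frac{655011675209191}{8092} \approx 8.0946 \cdot 10^{10}$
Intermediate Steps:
$z{\left(y \right)} = 7 + \left(155 + y\right) \left(414 + y\right)$ ($z{\left(y \right)} = 7 + \left(y + 414\right) \left(y + 155\right) = 7 + \left(414 + y\right) \left(155 + y\right) = 7 + \left(155 + y\right) \left(414 + y\right)$)
$\left(I{\left(-63 \right)} - 247310\right) \left(z{\left(\frac{1}{238} \right)} - 396822\right) = \left(\left(-63\right)^{2} - 247310\right) \left(\left(64177 + \left(\frac{1}{238}\right)^{2} + \frac{569}{238}\right) - 396822\right) = \left(3969 - 247310\right) \left(\left(64177 + \left(\frac{1}{238}\right)^{2} + 569 \cdot \frac{1}{238}\right) - 396822\right) = - 243341 \left(\left(64177 + \frac{1}{56644} + \frac{569}{238}\right) - 396822\right) = - 243341 \left(\frac{3635377411}{56644} - 396822\right) = \left(-243341\right) \left(- \frac{18842207957}{56644}\right) = \frac{655011675209191}{8092}$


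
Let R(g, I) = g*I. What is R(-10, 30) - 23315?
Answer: -23615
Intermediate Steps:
R(g, I) = I*g
R(-10, 30) - 23315 = 30*(-10) - 23315 = -300 - 23315 = -23615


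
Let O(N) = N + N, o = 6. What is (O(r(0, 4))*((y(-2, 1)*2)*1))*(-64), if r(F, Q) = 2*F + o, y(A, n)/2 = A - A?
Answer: 0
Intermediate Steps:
y(A, n) = 0 (y(A, n) = 2*(A - A) = 2*0 = 0)
r(F, Q) = 6 + 2*F (r(F, Q) = 2*F + 6 = 6 + 2*F)
O(N) = 2*N
(O(r(0, 4))*((y(-2, 1)*2)*1))*(-64) = ((2*(6 + 2*0))*((0*2)*1))*(-64) = ((2*(6 + 0))*(0*1))*(-64) = ((2*6)*0)*(-64) = (12*0)*(-64) = 0*(-64) = 0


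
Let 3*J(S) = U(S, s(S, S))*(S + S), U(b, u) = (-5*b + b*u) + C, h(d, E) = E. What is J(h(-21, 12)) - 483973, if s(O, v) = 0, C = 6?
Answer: -484405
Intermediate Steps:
U(b, u) = 6 - 5*b + b*u (U(b, u) = (-5*b + b*u) + 6 = 6 - 5*b + b*u)
J(S) = 2*S*(6 - 5*S)/3 (J(S) = ((6 - 5*S + S*0)*(S + S))/3 = ((6 - 5*S + 0)*(2*S))/3 = ((6 - 5*S)*(2*S))/3 = (2*S*(6 - 5*S))/3 = 2*S*(6 - 5*S)/3)
J(h(-21, 12)) - 483973 = (⅔)*12*(6 - 5*12) - 483973 = (⅔)*12*(6 - 60) - 483973 = (⅔)*12*(-54) - 483973 = -432 - 483973 = -484405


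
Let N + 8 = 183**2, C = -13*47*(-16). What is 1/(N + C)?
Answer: 1/43257 ≈ 2.3118e-5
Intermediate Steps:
C = 9776 (C = -611*(-16) = 9776)
N = 33481 (N = -8 + 183**2 = -8 + 33489 = 33481)
1/(N + C) = 1/(33481 + 9776) = 1/43257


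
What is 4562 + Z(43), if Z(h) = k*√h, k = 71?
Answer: 4562 + 71*√43 ≈ 5027.6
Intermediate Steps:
Z(h) = 71*√h
4562 + Z(43) = 4562 + 71*√43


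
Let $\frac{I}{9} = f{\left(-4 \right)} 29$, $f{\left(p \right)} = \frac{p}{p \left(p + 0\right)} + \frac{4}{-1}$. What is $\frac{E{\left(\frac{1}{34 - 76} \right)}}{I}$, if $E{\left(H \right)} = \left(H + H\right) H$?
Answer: $- \frac{2}{1956717} \approx -1.0221 \cdot 10^{-6}$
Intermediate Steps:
$E{\left(H \right)} = 2 H^{2}$ ($E{\left(H \right)} = 2 H H = 2 H^{2}$)
$f{\left(p \right)} = -4 + \frac{1}{p}$ ($f{\left(p \right)} = \frac{p}{p p} + 4 \left(-1\right) = \frac{p}{p^{2}} - 4 = \frac{1}{p} - 4 = -4 + \frac{1}{p}$)
$I = - \frac{4437}{4}$ ($I = 9 \left(-4 + \frac{1}{-4}\right) 29 = 9 \left(-4 - \frac{1}{4}\right) 29 = 9 \left(\left(- \frac{17}{4}\right) 29\right) = 9 \left(- \frac{493}{4}\right) = - \frac{4437}{4} \approx -1109.3$)
$\frac{E{\left(\frac{1}{34 - 76} \right)}}{I} = \frac{2 \left(\frac{1}{34 - 76}\right)^{2}}{- \frac{4437}{4}} = 2 \left(\frac{1}{-42}\right)^{2} \left(- \frac{4}{4437}\right) = 2 \left(- \frac{1}{42}\right)^{2} \left(- \frac{4}{4437}\right) = 2 \cdot \frac{1}{1764} \left(- \frac{4}{4437}\right) = \frac{1}{882} \left(- \frac{4}{4437}\right) = - \frac{2}{1956717}$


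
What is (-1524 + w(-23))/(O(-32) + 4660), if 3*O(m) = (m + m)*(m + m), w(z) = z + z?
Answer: -2355/9038 ≈ -0.26057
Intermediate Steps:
w(z) = 2*z
O(m) = 4*m²/3 (O(m) = ((m + m)*(m + m))/3 = ((2*m)*(2*m))/3 = (4*m²)/3 = 4*m²/3)
(-1524 + w(-23))/(O(-32) + 4660) = (-1524 + 2*(-23))/((4/3)*(-32)² + 4660) = (-1524 - 46)/((4/3)*1024 + 4660) = -1570/(4096/3 + 4660) = -1570/18076/3 = -1570*3/18076 = -2355/9038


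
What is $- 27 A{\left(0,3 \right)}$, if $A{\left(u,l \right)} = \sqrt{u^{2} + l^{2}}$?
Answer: $-81$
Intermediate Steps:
$A{\left(u,l \right)} = \sqrt{l^{2} + u^{2}}$
$- 27 A{\left(0,3 \right)} = - 27 \sqrt{3^{2} + 0^{2}} = - 27 \sqrt{9 + 0} = - 27 \sqrt{9} = \left(-27\right) 3 = -81$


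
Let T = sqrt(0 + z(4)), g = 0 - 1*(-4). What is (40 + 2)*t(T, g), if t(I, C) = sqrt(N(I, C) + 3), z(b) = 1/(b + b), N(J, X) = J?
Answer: 21*sqrt(12 + sqrt(2)) ≈ 76.913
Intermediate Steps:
g = 4 (g = 0 + 4 = 4)
z(b) = 1/(2*b)
T = sqrt(2)/4 (T = sqrt(0 + (1/2)/4) = sqrt(0 + (1/2)*(1/4)) = sqrt(0 + 1/8) = sqrt(1/8) = sqrt(2)/4 ≈ 0.35355)
t(I, C) = sqrt(3 + I) (t(I, C) = sqrt(I + 3) = sqrt(3 + I))
(40 + 2)*t(T, g) = (40 + 2)*sqrt(3 + sqrt(2)/4) = 42*sqrt(3 + sqrt(2)/4)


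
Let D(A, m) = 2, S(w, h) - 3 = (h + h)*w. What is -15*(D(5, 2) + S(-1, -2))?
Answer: -135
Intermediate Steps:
S(w, h) = 3 + 2*h*w (S(w, h) = 3 + (h + h)*w = 3 + (2*h)*w = 3 + 2*h*w)
-15*(D(5, 2) + S(-1, -2)) = -15*(2 + (3 + 2*(-2)*(-1))) = -15*(2 + (3 + 4)) = -15*(2 + 7) = -15*9 = -135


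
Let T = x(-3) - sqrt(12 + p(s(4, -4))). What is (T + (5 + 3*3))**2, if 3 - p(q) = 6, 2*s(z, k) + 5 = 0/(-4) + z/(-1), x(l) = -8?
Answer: 9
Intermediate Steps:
s(z, k) = -5/2 - z/2 (s(z, k) = -5/2 + (0/(-4) + z/(-1))/2 = -5/2 + (0*(-1/4) + z*(-1))/2 = -5/2 + (0 - z)/2 = -5/2 + (-z)/2 = -5/2 - z/2)
p(q) = -3 (p(q) = 3 - 1*6 = 3 - 6 = -3)
T = -11 (T = -8 - sqrt(12 - 3) = -8 - sqrt(9) = -8 - 1*3 = -8 - 3 = -11)
(T + (5 + 3*3))**2 = (-11 + (5 + 3*3))**2 = (-11 + (5 + 9))**2 = (-11 + 14)**2 = 3**2 = 9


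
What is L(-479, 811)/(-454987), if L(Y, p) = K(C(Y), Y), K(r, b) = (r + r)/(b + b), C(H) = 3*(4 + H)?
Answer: -1425/217938773 ≈ -6.5385e-6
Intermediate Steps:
C(H) = 12 + 3*H
K(r, b) = r/b (K(r, b) = (2*r)/((2*b)) = (2*r)*(1/(2*b)) = r/b)
L(Y, p) = (12 + 3*Y)/Y
L(-479, 811)/(-454987) = (3 + 12/(-479))/(-454987) = (3 + 12*(-1/479))*(-1/454987) = (3 - 12/479)*(-1/454987) = (1425/479)*(-1/454987) = -1425/217938773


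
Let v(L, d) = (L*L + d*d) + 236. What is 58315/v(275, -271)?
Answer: 58315/149302 ≈ 0.39058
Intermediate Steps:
v(L, d) = 236 + L² + d² (v(L, d) = (L² + d²) + 236 = 236 + L² + d²)
58315/v(275, -271) = 58315/(236 + 275² + (-271)²) = 58315/(236 + 75625 + 73441) = 58315/149302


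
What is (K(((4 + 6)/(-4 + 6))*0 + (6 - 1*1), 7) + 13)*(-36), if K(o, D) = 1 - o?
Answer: -324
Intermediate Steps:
(K(((4 + 6)/(-4 + 6))*0 + (6 - 1*1), 7) + 13)*(-36) = ((1 - (((4 + 6)/(-4 + 6))*0 + (6 - 1*1))) + 13)*(-36) = ((1 - ((10/2)*0 + (6 - 1))) + 13)*(-36) = ((1 - ((10*(1/2))*0 + 5)) + 13)*(-36) = ((1 - (5*0 + 5)) + 13)*(-36) = ((1 - (0 + 5)) + 13)*(-36) = ((1 - 1*5) + 13)*(-36) = ((1 - 5) + 13)*(-36) = (-4 + 13)*(-36) = 9*(-36) = -324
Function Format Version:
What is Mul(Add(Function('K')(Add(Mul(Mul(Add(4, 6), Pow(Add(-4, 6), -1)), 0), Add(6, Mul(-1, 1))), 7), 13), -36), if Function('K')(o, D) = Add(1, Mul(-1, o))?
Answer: -324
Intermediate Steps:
Mul(Add(Function('K')(Add(Mul(Mul(Add(4, 6), Pow(Add(-4, 6), -1)), 0), Add(6, Mul(-1, 1))), 7), 13), -36) = Mul(Add(Add(1, Mul(-1, Add(Mul(Mul(Add(4, 6), Pow(Add(-4, 6), -1)), 0), Add(6, Mul(-1, 1))))), 13), -36) = Mul(Add(Add(1, Mul(-1, Add(Mul(Mul(10, Pow(2, -1)), 0), Add(6, -1)))), 13), -36) = Mul(Add(Add(1, Mul(-1, Add(Mul(Mul(10, Rational(1, 2)), 0), 5))), 13), -36) = Mul(Add(Add(1, Mul(-1, Add(Mul(5, 0), 5))), 13), -36) = Mul(Add(Add(1, Mul(-1, Add(0, 5))), 13), -36) = Mul(Add(Add(1, Mul(-1, 5)), 13), -36) = Mul(Add(Add(1, -5), 13), -36) = Mul(Add(-4, 13), -36) = Mul(9, -36) = -324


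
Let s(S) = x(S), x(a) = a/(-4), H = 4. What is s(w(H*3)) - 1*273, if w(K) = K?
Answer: -276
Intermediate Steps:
x(a) = -a/4 (x(a) = a*(-¼) = -a/4)
s(S) = -S/4
s(w(H*3)) - 1*273 = -3 - 1*273 = -¼*12 - 273 = -3 - 273 = -276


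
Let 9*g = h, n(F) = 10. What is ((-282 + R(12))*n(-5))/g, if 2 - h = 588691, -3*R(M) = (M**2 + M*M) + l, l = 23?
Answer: 34710/588689 ≈ 0.058962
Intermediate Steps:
R(M) = -23/3 - 2*M**2/3 (R(M) = -((M**2 + M*M) + 23)/3 = -((M**2 + M**2) + 23)/3 = -(2*M**2 + 23)/3 = -(23 + 2*M**2)/3 = -23/3 - 2*M**2/3)
h = -588689 (h = 2 - 1*588691 = 2 - 588691 = -588689)
g = -588689/9 (g = (1/9)*(-588689) = -588689/9 ≈ -65410.)
((-282 + R(12))*n(-5))/g = ((-282 + (-23/3 - 2/3*12**2))*10)/(-588689/9) = ((-282 + (-23/3 - 2/3*144))*10)*(-9/588689) = ((-282 + (-23/3 - 96))*10)*(-9/588689) = ((-282 - 311/3)*10)*(-9/588689) = -1157/3*10*(-9/588689) = -11570/3*(-9/588689) = 34710/588689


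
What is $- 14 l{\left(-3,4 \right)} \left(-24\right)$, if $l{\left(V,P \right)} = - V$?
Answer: $1008$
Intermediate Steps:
$- 14 l{\left(-3,4 \right)} \left(-24\right) = - 14 \left(\left(-1\right) \left(-3\right)\right) \left(-24\right) = \left(-14\right) 3 \left(-24\right) = \left(-42\right) \left(-24\right) = 1008$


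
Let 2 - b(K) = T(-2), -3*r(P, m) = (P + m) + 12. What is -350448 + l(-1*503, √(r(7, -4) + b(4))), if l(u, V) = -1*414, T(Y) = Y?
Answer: -350862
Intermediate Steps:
r(P, m) = -4 - P/3 - m/3 (r(P, m) = -((P + m) + 12)/3 = -(12 + P + m)/3 = -4 - P/3 - m/3)
b(K) = 4 (b(K) = 2 - 1*(-2) = 2 + 2 = 4)
l(u, V) = -414
-350448 + l(-1*503, √(r(7, -4) + b(4))) = -350448 - 414 = -350862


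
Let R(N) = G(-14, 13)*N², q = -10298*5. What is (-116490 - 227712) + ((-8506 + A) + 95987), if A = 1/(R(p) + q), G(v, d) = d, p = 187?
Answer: -103486032146/403107 ≈ -2.5672e+5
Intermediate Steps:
q = -51490
R(N) = 13*N²
A = 1/403107 (A = 1/(13*187² - 51490) = 1/(13*34969 - 51490) = 1/(454597 - 51490) = 1/403107 ≈ 2.4807e-6)
(-116490 - 227712) + ((-8506 + A) + 95987) = (-116490 - 227712) + ((-8506 + 1/403107) + 95987) = -344202 + (-3428828141/403107 + 95987) = -344202 + 35264203468/403107 = -103486032146/403107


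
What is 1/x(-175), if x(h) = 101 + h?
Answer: -1/74 ≈ -0.013514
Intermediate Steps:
1/x(-175) = 1/(101 - 175) = 1/(-74) = -1/74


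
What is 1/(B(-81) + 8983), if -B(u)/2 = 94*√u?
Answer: 8983/83557153 + 1692*I/83557153 ≈ 0.00010751 + 2.025e-5*I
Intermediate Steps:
B(u) = -188*√u
1/(B(-81) + 8983) = 1/(-1692*I + 8983) = 1/(8983 - 1692*I) = (8983 + 1692*I)/83557153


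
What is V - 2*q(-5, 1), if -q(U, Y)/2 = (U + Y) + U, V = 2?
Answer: -34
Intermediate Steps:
q(U, Y) = -4*U - 2*Y (q(U, Y) = -2*((U + Y) + U) = -2*(Y + 2*U) = -4*U - 2*Y)
V - 2*q(-5, 1) = 2 - 2*(-4*(-5) - 2*1) = 2 - 2*(20 - 2) = 2 - 2*18 = 2 - 36 = -34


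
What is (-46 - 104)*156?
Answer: -23400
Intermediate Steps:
(-46 - 104)*156 = -150*156 = -23400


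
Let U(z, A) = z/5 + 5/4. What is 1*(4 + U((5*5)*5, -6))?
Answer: 121/4 ≈ 30.250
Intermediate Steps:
U(z, A) = 5/4 + z/5 (U(z, A) = z*(⅕) + 5*(¼) = z/5 + 5/4 = 5/4 + z/5)
1*(4 + U((5*5)*5, -6)) = 1*(4 + (5/4 + ((5*5)*5)/5)) = 1*(4 + (5/4 + (25*5)/5)) = 1*(4 + (5/4 + (⅕)*125)) = 1*(4 + (5/4 + 25)) = 1*(4 + 105/4) = 1*(121/4) = 121/4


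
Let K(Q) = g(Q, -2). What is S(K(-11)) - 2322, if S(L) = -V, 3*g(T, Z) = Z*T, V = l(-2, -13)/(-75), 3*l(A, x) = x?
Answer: -522463/225 ≈ -2322.1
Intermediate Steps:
l(A, x) = x/3
V = 13/225 (V = ((⅓)*(-13))/(-75) = -13/3*(-1/75) = 13/225 ≈ 0.057778)
g(T, Z) = T*Z/3 (g(T, Z) = (Z*T)/3 = (T*Z)/3 = T*Z/3)
K(Q) = -2*Q/3 (K(Q) = (⅓)*Q*(-2) = -2*Q/3)
S(L) = -13/225 (S(L) = -1*13/225 = -13/225)
S(K(-11)) - 2322 = -13/225 - 2322 = -522463/225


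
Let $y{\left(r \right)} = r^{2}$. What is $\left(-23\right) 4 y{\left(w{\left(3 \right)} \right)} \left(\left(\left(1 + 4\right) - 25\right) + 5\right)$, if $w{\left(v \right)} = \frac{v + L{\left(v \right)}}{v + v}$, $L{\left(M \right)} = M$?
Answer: $1380$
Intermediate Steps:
$w{\left(v \right)} = 1$ ($w{\left(v \right)} = \frac{v + v}{v + v} = \frac{2 v}{2 v} = 2 v \frac{1}{2 v} = 1$)
$\left(-23\right) 4 y{\left(w{\left(3 \right)} \right)} \left(\left(\left(1 + 4\right) - 25\right) + 5\right) = \left(-23\right) 4 \cdot 1^{2} \left(\left(\left(1 + 4\right) - 25\right) + 5\right) = - 92 \cdot 1 \left(\left(5 - 25\right) + 5\right) = - 92 \cdot 1 \left(-20 + 5\right) = - 92 \cdot 1 \left(-15\right) = \left(-92\right) \left(-15\right) = 1380$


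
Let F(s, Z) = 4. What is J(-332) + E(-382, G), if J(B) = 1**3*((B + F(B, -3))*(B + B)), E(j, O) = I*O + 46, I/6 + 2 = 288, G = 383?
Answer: 875066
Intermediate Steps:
I = 1716 (I = -12 + 6*288 = -12 + 1728 = 1716)
E(j, O) = 46 + 1716*O (E(j, O) = 1716*O + 46 = 46 + 1716*O)
J(B) = 2*B*(4 + B) (J(B) = 1**3*((B + 4)*(B + B)) = 1*((4 + B)*(2*B)) = 1*(2*B*(4 + B)) = 2*B*(4 + B))
J(-332) + E(-382, G) = 2*(-332)*(4 - 332) + (46 + 1716*383) = 2*(-332)*(-328) + (46 + 657228) = 217792 + 657274 = 875066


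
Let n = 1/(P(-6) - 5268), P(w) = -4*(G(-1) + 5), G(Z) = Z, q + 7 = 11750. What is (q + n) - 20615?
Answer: -46879649/5284 ≈ -8872.0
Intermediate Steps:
q = 11743 (q = -7 + 11750 = 11743)
P(w) = -16 (P(w) = -4*(-1 + 5) = -4*4 = -16)
n = -1/5284 (n = 1/(-16 - 5268) = 1/(-5284) = -1/5284 ≈ -0.00018925)
(q + n) - 20615 = (11743 - 1/5284) - 20615 = 62050011/5284 - 20615 = -46879649/5284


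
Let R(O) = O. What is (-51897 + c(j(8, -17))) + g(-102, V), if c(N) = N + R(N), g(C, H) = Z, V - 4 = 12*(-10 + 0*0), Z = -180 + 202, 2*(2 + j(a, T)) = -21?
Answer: -51900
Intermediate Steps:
j(a, T) = -25/2 (j(a, T) = -2 + (½)*(-21) = -2 - 21/2 = -25/2)
Z = 22
V = -116 (V = 4 + 12*(-10 + 0*0) = 4 + 12*(-10 + 0) = 4 + 12*(-10) = 4 - 120 = -116)
g(C, H) = 22
c(N) = 2*N (c(N) = N + N = 2*N)
(-51897 + c(j(8, -17))) + g(-102, V) = (-51897 + 2*(-25/2)) + 22 = (-51897 - 25) + 22 = -51922 + 22 = -51900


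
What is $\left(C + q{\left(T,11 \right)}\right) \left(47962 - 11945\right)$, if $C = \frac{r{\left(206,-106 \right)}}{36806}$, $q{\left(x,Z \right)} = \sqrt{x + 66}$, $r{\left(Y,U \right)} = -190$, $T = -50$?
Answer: $\frac{2647861789}{18403} \approx 1.4388 \cdot 10^{5}$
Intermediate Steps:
$q{\left(x,Z \right)} = \sqrt{66 + x}$
$C = - \frac{95}{18403}$ ($C = - \frac{190}{36806} = \left(-190\right) \frac{1}{36806} = - \frac{95}{18403} \approx -0.0051622$)
$\left(C + q{\left(T,11 \right)}\right) \left(47962 - 11945\right) = \left(- \frac{95}{18403} + \sqrt{66 - 50}\right) \left(47962 - 11945\right) = \left(- \frac{95}{18403} + \sqrt{16}\right) 36017 = \left(- \frac{95}{18403} + 4\right) 36017 = \frac{73517}{18403} \cdot 36017 = \frac{2647861789}{18403}$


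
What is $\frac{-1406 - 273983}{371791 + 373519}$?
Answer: $- \frac{275389}{745310} \approx -0.3695$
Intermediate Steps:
$\frac{-1406 - 273983}{371791 + 373519} = - \frac{275389}{745310}$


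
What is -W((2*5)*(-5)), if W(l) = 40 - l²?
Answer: 2460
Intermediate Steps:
-W((2*5)*(-5)) = -(40 - ((2*5)*(-5))²) = -(40 - (10*(-5))²) = -(40 - 1*(-50)²) = -(40 - 1*2500) = -(40 - 2500) = -1*(-2460) = 2460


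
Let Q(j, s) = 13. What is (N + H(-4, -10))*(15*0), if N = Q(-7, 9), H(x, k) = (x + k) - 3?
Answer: 0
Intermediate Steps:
H(x, k) = -3 + k + x (H(x, k) = (k + x) - 3 = -3 + k + x)
N = 13
(N + H(-4, -10))*(15*0) = (13 + (-3 - 10 - 4))*(15*0) = (13 - 17)*0 = -4*0 = 0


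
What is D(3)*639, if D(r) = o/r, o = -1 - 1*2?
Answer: -639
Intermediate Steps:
o = -3 (o = -1 - 2 = -3)
D(r) = -3/r
D(3)*639 = -3/3*639 = -3*⅓*639 = -1*639 = -639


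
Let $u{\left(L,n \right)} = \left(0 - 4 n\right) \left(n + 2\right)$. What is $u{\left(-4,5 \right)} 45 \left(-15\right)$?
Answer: $94500$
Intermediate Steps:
$u{\left(L,n \right)} = - 4 n \left(2 + n\right)$
$u{\left(-4,5 \right)} 45 \left(-15\right) = \left(-4\right) 5 \left(2 + 5\right) 45 \left(-15\right) = \left(-4\right) 5 \cdot 7 \cdot 45 \left(-15\right) = \left(-140\right) 45 \left(-15\right) = \left(-6300\right) \left(-15\right) = 94500$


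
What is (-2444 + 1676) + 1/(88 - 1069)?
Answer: -753409/981 ≈ -768.00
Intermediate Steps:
(-2444 + 1676) + 1/(88 - 1069) = -768 + 1/(-981) = -768 - 1/981 = -753409/981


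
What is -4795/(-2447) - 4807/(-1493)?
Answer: 18921664/3653371 ≈ 5.1792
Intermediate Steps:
-4795/(-2447) - 4807/(-1493) = -4795*(-1/2447) - 4807*(-1/1493) = 4795/2447 + 4807/1493 = 18921664/3653371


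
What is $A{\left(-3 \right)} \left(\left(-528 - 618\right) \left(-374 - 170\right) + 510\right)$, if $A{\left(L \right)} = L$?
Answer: $-1871802$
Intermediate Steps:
$A{\left(-3 \right)} \left(\left(-528 - 618\right) \left(-374 - 170\right) + 510\right) = - 3 \left(\left(-528 - 618\right) \left(-374 - 170\right) + 510\right) = - 3 \left(\left(-1146\right) \left(-544\right) + 510\right) = - 3 \left(623424 + 510\right) = \left(-3\right) 623934 = -1871802$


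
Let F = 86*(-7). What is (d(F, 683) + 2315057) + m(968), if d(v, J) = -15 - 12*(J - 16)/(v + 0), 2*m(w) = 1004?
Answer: 696982746/301 ≈ 2.3156e+6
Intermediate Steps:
m(w) = 502 (m(w) = (½)*1004 = 502)
F = -602
d(v, J) = -15 - 12*(-16 + J)/v
(d(F, 683) + 2315057) + m(968) = (3*(64 - 5*(-602) - 4*683)/(-602) + 2315057) + 502 = (3*(-1/602)*(64 + 3010 - 2732) + 2315057) + 502 = (3*(-1/602)*342 + 2315057) + 502 = (-513/301 + 2315057) + 502 = 696831644/301 + 502 = 696982746/301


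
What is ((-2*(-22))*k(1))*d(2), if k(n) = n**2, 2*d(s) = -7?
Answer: -154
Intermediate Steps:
d(s) = -7/2 (d(s) = (1/2)*(-7) = -7/2)
((-2*(-22))*k(1))*d(2) = (-2*(-22)*1**2)*(-7/2) = (44*1)*(-7/2) = 44*(-7/2) = -154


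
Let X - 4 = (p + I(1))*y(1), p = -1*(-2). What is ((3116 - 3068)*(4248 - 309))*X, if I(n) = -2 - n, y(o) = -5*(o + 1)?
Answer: 2647008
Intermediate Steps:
y(o) = -5 - 5*o (y(o) = -5*(1 + o) = -5 - 5*o)
p = 2
X = 14 (X = 4 + (2 + (-2 - 1*1))*(-5 - 5*1) = 4 + (2 + (-2 - 1))*(-5 - 5) = 4 + (2 - 3)*(-10) = 4 - 1*(-10) = 4 + 10 = 14)
((3116 - 3068)*(4248 - 309))*X = ((3116 - 3068)*(4248 - 309))*14 = (48*3939)*14 = 189072*14 = 2647008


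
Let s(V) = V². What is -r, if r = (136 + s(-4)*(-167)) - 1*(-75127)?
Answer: -72591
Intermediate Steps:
r = 72591 (r = (136 + (-4)²*(-167)) - 1*(-75127) = (136 + 16*(-167)) + 75127 = (136 - 2672) + 75127 = -2536 + 75127 = 72591)
-r = -1*72591 = -72591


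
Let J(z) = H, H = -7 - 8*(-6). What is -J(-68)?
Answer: -41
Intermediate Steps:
H = 41 (H = -7 + 48 = 41)
J(z) = 41
-J(-68) = -1*41 = -41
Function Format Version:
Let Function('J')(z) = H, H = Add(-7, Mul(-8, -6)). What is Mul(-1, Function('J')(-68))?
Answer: -41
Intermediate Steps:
H = 41 (H = Add(-7, 48) = 41)
Function('J')(z) = 41
Mul(-1, Function('J')(-68)) = Mul(-1, 41) = -41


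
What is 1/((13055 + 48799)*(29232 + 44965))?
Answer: 1/4589381238 ≈ 2.1789e-10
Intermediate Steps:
1/((13055 + 48799)*(29232 + 44965)) = 1/(61854*74197) = 1/4589381238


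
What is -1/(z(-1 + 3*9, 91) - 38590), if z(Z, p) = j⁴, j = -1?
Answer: 1/38589 ≈ 2.5914e-5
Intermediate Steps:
z(Z, p) = 1 (z(Z, p) = (-1)⁴ = 1)
-1/(z(-1 + 3*9, 91) - 38590) = -1/(1 - 38590) = -1/(-38589) = -1*(-1/38589) = 1/38589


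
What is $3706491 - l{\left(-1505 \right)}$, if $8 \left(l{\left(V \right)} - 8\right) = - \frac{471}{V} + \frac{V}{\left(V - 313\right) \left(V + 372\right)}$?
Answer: $\frac{91920480023906131}{24799919760} \approx 3.7065 \cdot 10^{6}$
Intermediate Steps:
$l{\left(V \right)} = 8 - \frac{471}{8 V} + \frac{V}{8 \left(-313 + V\right) \left(372 + V\right)}$ ($l{\left(V \right)} = 8 + \frac{- \frac{471}{V} + \frac{V}{\left(V - 313\right) \left(V + 372\right)}}{8} = 8 + \frac{- \frac{471}{V} + \frac{V}{\left(-313 + V\right) \left(372 + V\right)}}{8} = 8 + \left(- \frac{471}{8 V} + \frac{V}{8 \left(-313 + V\right) \left(372 + V\right)}\right) = 8 - \frac{471}{8 V} + \frac{V}{8 \left(-313 + V\right) \left(372 + V\right)}$)
$3706491 - l{\left(-1505 \right)} = 3706491 - \frac{54841356 - -11256937965 + 64 \left(-1505\right)^{3} + 3306 \left(-1505\right)^{2}}{8 \left(-1505\right) \left(-116436 + \left(-1505\right)^{2} + 59 \left(-1505\right)\right)} = 3706491 - \frac{1}{8} \left(- \frac{1}{1505}\right) \frac{1}{-116436 + 2265025 - 88795} \left(54841356 + 11256937965 + 64 \left(-3408862625\right) + 3306 \cdot 2265025\right) = 3706491 - \frac{1}{8} \left(- \frac{1}{1505}\right) \frac{1}{2059794} \left(54841356 + 11256937965 - 218167208000 + 7488172650\right) = 3706491 - \frac{1}{8} \left(- \frac{1}{1505}\right) \frac{1}{2059794} \left(-199367256029\right) = 3706491 - \frac{199367256029}{24799919760} = \frac{91920480023906131}{24799919760}$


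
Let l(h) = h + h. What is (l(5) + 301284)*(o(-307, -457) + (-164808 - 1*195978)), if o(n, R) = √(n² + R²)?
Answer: -108702657084 + 301294*√303098 ≈ -1.0854e+11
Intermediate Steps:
l(h) = 2*h
o(n, R) = √(R² + n²)
(l(5) + 301284)*(o(-307, -457) + (-164808 - 1*195978)) = (2*5 + 301284)*(√((-457)² + (-307)²) + (-164808 - 1*195978)) = (10 + 301284)*(√(208849 + 94249) + (-164808 - 195978)) = 301294*(√303098 - 360786) = 301294*(-360786 + √303098) = -108702657084 + 301294*√303098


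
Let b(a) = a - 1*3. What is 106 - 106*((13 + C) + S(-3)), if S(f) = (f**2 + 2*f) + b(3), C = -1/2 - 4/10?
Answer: -7473/5 ≈ -1494.6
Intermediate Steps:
b(a) = -3 + a (b(a) = a - 3 = -3 + a)
C = -9/10 (C = -1*1/2 - 4*1/10 = -1/2 - 2/5 = -9/10 ≈ -0.90000)
S(f) = f**2 + 2*f (S(f) = (f**2 + 2*f) + (-3 + 3) = (f**2 + 2*f) + 0 = f**2 + 2*f)
106 - 106*((13 + C) + S(-3)) = 106 - 106*((13 - 9/10) - 3*(2 - 3)) = 106 - 106*(121/10 - 3*(-1)) = 106 - 106*(121/10 + 3) = 106 - 106*151/10 = 106 - 8003/5 = -7473/5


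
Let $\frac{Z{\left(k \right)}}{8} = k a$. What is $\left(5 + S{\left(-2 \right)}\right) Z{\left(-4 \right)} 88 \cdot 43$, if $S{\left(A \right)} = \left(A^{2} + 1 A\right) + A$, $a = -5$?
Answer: $3027200$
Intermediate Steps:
$S{\left(A \right)} = A^{2} + 2 A$ ($S{\left(A \right)} = \left(A^{2} + A\right) + A = \left(A + A^{2}\right) + A = A^{2} + 2 A$)
$Z{\left(k \right)} = - 40 k$ ($Z{\left(k \right)} = 8 k \left(-5\right) = 8 \left(- 5 k\right) = - 40 k$)
$\left(5 + S{\left(-2 \right)}\right) Z{\left(-4 \right)} 88 \cdot 43 = \left(5 - 2 \left(2 - 2\right)\right) \left(\left(-40\right) \left(-4\right)\right) 88 \cdot 43 = \left(5 - 0\right) 160 \cdot 88 \cdot 43 = \left(5 + 0\right) 160 \cdot 88 \cdot 43 = 5 \cdot 160 \cdot 88 \cdot 43 = 800 \cdot 88 \cdot 43 = 70400 \cdot 43 = 3027200$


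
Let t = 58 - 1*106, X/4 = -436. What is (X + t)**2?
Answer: 3211264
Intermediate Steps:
X = -1744 (X = 4*(-436) = -1744)
t = -48 (t = 58 - 106 = -48)
(X + t)**2 = (-1744 - 48)**2 = (-1792)**2 = 3211264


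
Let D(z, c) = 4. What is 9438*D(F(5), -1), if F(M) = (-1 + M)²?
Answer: 37752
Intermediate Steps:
9438*D(F(5), -1) = 9438*4 = 37752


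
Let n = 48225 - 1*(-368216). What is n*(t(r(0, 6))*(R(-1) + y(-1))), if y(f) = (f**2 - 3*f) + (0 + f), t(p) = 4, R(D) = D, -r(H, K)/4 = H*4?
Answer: 3331528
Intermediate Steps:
r(H, K) = -16*H (r(H, K) = -4*H*4 = -16*H)
y(f) = f**2 - 2*f (y(f) = (f**2 - 3*f) + f = f**2 - 2*f)
n = 416441 (n = 48225 + 368216 = 416441)
n*(t(r(0, 6))*(R(-1) + y(-1))) = 416441*(4*(-1 - (-2 - 1))) = 416441*(4*(-1 - 1*(-3))) = 416441*(4*(-1 + 3)) = 416441*(4*2) = 416441*8 = 3331528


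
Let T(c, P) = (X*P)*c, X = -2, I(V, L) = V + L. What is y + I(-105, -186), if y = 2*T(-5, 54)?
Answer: 789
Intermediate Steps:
I(V, L) = L + V
T(c, P) = -2*P*c (T(c, P) = (-2*P)*c = -2*P*c)
y = 1080 (y = 2*(-2*54*(-5)) = 2*540 = 1080)
y + I(-105, -186) = 1080 + (-186 - 105) = 1080 - 291 = 789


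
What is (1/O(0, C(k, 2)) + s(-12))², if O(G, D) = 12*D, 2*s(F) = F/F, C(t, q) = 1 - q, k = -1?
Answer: 25/144 ≈ 0.17361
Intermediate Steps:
s(F) = ½ (s(F) = (F/F)/2 = (½)*1 = ½)
(1/O(0, C(k, 2)) + s(-12))² = (1/(12*(1 - 1*2)) + ½)² = (1/(12*(1 - 2)) + ½)² = (1/(12*(-1)) + ½)² = (1/(-12) + ½)² = (-1/12 + ½)² = (5/12)² = 25/144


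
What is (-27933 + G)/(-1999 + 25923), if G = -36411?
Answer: -16086/5981 ≈ -2.6895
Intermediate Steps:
(-27933 + G)/(-1999 + 25923) = (-27933 - 36411)/(-1999 + 25923) = -64344/23924 = -64344*1/23924 = -16086/5981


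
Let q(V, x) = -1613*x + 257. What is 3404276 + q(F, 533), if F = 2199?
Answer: 2544804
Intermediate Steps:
q(V, x) = 257 - 1613*x
3404276 + q(F, 533) = 3404276 + (257 - 1613*533) = 3404276 + (257 - 859729) = 3404276 - 859472 = 2544804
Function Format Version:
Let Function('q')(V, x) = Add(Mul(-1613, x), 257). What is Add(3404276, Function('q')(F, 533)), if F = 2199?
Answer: 2544804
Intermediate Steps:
Function('q')(V, x) = Add(257, Mul(-1613, x))
Add(3404276, Function('q')(F, 533)) = Add(3404276, Add(257, Mul(-1613, 533))) = Add(3404276, Add(257, -859729)) = Add(3404276, -859472) = 2544804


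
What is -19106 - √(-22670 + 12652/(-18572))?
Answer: -19106 - I*√488722054639/4643 ≈ -19106.0 - 150.57*I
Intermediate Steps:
-19106 - √(-22670 + 12652/(-18572)) = -19106 - √(-22670 + 12652*(-1/18572)) = -19106 - √(-22670 - 3163/4643) = -19106 - √(-105259973/4643) = -19106 - I*√488722054639/4643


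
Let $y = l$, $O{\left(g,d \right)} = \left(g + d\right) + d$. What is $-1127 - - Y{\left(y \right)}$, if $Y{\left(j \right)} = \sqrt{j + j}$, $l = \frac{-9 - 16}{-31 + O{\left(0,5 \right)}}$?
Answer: $-1127 + \frac{5 \sqrt{42}}{21} \approx -1125.5$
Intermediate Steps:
$O{\left(g,d \right)} = g + 2 d$ ($O{\left(g,d \right)} = \left(d + g\right) + d = g + 2 d$)
$l = \frac{25}{21}$ ($l = \frac{-9 - 16}{-31 + \left(0 + 2 \cdot 5\right)} = - \frac{25}{-31 + \left(0 + 10\right)} = - \frac{25}{-31 + 10} = - \frac{25}{-21} = \left(-25\right) \left(- \frac{1}{21}\right) = \frac{25}{21} \approx 1.1905$)
$y = \frac{25}{21} \approx 1.1905$
$Y{\left(j \right)} = \sqrt{2} \sqrt{j}$ ($Y{\left(j \right)} = \sqrt{2 j} = \sqrt{2} \sqrt{j}$)
$-1127 - - Y{\left(y \right)} = -1127 - - \sqrt{2} \sqrt{\frac{25}{21}} = -1127 - - \sqrt{2} \frac{5 \sqrt{21}}{21} = -1127 - - \frac{5 \sqrt{42}}{21} = -1127 + \frac{5 \sqrt{42}}{21}$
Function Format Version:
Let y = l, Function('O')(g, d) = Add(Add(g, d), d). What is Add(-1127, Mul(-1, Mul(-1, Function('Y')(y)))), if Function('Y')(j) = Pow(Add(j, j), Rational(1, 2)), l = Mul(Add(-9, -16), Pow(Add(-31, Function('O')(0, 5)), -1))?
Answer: Add(-1127, Mul(Rational(5, 21), Pow(42, Rational(1, 2)))) ≈ -1125.5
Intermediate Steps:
Function('O')(g, d) = Add(g, Mul(2, d)) (Function('O')(g, d) = Add(Add(d, g), d) = Add(g, Mul(2, d)))
l = Rational(25, 21) (l = Mul(Add(-9, -16), Pow(Add(-31, Add(0, Mul(2, 5))), -1)) = Mul(-25, Pow(Add(-31, Add(0, 10)), -1)) = Mul(-25, Pow(Add(-31, 10), -1)) = Mul(-25, Pow(-21, -1)) = Mul(-25, Rational(-1, 21)) = Rational(25, 21) ≈ 1.1905)
y = Rational(25, 21) ≈ 1.1905
Function('Y')(j) = Mul(Pow(2, Rational(1, 2)), Pow(j, Rational(1, 2))) (Function('Y')(j) = Pow(Mul(2, j), Rational(1, 2)) = Mul(Pow(2, Rational(1, 2)), Pow(j, Rational(1, 2))))
Add(-1127, Mul(-1, Mul(-1, Function('Y')(y)))) = Add(-1127, Mul(-1, Mul(-1, Mul(Pow(2, Rational(1, 2)), Pow(Rational(25, 21), Rational(1, 2)))))) = Add(-1127, Mul(-1, Mul(-1, Mul(Pow(2, Rational(1, 2)), Mul(Rational(5, 21), Pow(21, Rational(1, 2))))))) = Add(-1127, Mul(-1, Mul(-1, Mul(Rational(5, 21), Pow(42, Rational(1, 2)))))) = Add(-1127, Mul(-1, Mul(Rational(-5, 21), Pow(42, Rational(1, 2))))) = Add(-1127, Mul(Rational(5, 21), Pow(42, Rational(1, 2))))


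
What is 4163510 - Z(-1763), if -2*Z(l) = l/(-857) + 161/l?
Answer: 6290611272506/1510891 ≈ 4.1635e+6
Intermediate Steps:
Z(l) = -161/(2*l) + l/1714 (Z(l) = -(l/(-857) + 161/l)/2 = -(l*(-1/857) + 161/l)/2 = -(-l/857 + 161/l)/2 = -(161/l - l/857)/2 = -161/(2*l) + l/1714)
4163510 - Z(-1763) = 4163510 - (-137977 + (-1763)²)/(1714*(-1763)) = 4163510 - (-1)*(-137977 + 3108169)/(1714*1763) = 4163510 - (-1)*2970192/(1714*1763) = 4163510 - 1*(-1485096/1510891) = 4163510 + 1485096/1510891 = 6290611272506/1510891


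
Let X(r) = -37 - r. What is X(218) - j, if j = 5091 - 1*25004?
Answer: 19658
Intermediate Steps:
j = -19913 (j = 5091 - 25004 = -19913)
X(218) - j = (-37 - 1*218) - 1*(-19913) = (-37 - 218) + 19913 = -255 + 19913 = 19658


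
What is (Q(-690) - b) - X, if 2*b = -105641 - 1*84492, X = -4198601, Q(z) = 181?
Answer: 8587697/2 ≈ 4.2938e+6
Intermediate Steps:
b = -190133/2 (b = (-105641 - 1*84492)/2 = (-105641 - 84492)/2 = (1/2)*(-190133) = -190133/2 ≈ -95067.)
(Q(-690) - b) - X = (181 - 1*(-190133/2)) - 1*(-4198601) = (181 + 190133/2) + 4198601 = 190495/2 + 4198601 = 8587697/2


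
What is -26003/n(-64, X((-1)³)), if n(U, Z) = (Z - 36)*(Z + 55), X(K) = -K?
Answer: 26003/1960 ≈ 13.267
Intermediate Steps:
n(U, Z) = (-36 + Z)*(55 + Z)
-26003/n(-64, X((-1)³)) = -26003/(-1980 + (-1*(-1)³)² + 19*(-1*(-1)³)) = -26003/(-1980 + (-1*(-1))² + 19*(-1*(-1))) = -26003/(-1980 + 1² + 19*1) = -26003/(-1980 + 1 + 19) = -26003/(-1960) = -26003*(-1/1960) = 26003/1960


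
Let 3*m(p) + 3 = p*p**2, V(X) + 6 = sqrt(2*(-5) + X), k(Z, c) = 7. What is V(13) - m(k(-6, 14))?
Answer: -358/3 + sqrt(3) ≈ -117.60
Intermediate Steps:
V(X) = -6 + sqrt(-10 + X) (V(X) = -6 + sqrt(2*(-5) + X) = -6 + sqrt(-10 + X))
m(p) = -1 + p**3/3 (m(p) = -1 + (p*p**2)/3 = -1 + p**3/3)
V(13) - m(k(-6, 14)) = (-6 + sqrt(-10 + 13)) - (-1 + (1/3)*7**3) = (-6 + sqrt(3)) - (-1 + (1/3)*343) = (-6 + sqrt(3)) - (-1 + 343/3) = (-6 + sqrt(3)) - 1*340/3 = (-6 + sqrt(3)) - 340/3 = -358/3 + sqrt(3)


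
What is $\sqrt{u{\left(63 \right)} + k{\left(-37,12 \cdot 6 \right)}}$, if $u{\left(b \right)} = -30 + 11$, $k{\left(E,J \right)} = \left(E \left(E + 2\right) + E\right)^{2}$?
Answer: $\sqrt{1582545} \approx 1258.0$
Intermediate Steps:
$k{\left(E,J \right)} = \left(E + E \left(2 + E\right)\right)^{2}$ ($k{\left(E,J \right)} = \left(E \left(2 + E\right) + E\right)^{2} = \left(E + E \left(2 + E\right)\right)^{2}$)
$u{\left(b \right)} = -19$
$\sqrt{u{\left(63 \right)} + k{\left(-37,12 \cdot 6 \right)}} = \sqrt{-19 + \left(-37\right)^{2} \left(3 - 37\right)^{2}} = \sqrt{-19 + 1369 \left(-34\right)^{2}} = \sqrt{-19 + 1369 \cdot 1156} = \sqrt{-19 + 1582564} = \sqrt{1582545}$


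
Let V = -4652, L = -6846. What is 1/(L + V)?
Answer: -1/11498 ≈ -8.6972e-5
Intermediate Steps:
1/(L + V) = 1/(-6846 - 4652) = 1/(-11498) = -1/11498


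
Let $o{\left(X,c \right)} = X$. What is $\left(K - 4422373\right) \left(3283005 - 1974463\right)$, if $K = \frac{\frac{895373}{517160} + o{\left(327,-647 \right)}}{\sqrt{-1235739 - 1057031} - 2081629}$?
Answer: $- \frac{6484027627160432854735367322167}{1120474094614156380} - \frac{111230449035803 i \sqrt{2292770}}{1120474094614156380} \approx -5.7869 \cdot 10^{12} - 0.15032 i$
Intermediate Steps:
$K = \frac{170006693}{517160 \left(-2081629 + i \sqrt{2292770}\right)}$ ($K = \frac{\frac{895373}{517160} + 327}{\sqrt{-1235739 - 1057031} - 2081629} = \frac{895373 \cdot \frac{1}{517160} + 327}{\sqrt{-2292770} - 2081629} = \frac{\frac{895373}{517160} + 327}{i \sqrt{2292770} - 2081629} = \frac{170006693}{517160 \left(-2081629 + i \sqrt{2292770}\right)} \approx -0.00015792 - 1.1487 \cdot 10^{-7} i$)
$\left(K - 4422373\right) \left(3283005 - 1974463\right) = \left(\left(- \frac{353890862342897}{2240948189228312760} - \frac{170006693 i \sqrt{2292770}}{2240948189228312760}\right) - 4422373\right) \left(3283005 - 1974463\right) = \left(- \frac{9910308766796072047722377}{2240948189228312760} - \frac{170006693 i \sqrt{2292770}}{2240948189228312760}\right) 1308542 = - \frac{6484027627160432854735367322167}{1120474094614156380} - \frac{111230449035803 i \sqrt{2292770}}{1120474094614156380}$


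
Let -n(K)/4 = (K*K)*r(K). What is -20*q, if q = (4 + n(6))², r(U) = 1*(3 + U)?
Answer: -33385280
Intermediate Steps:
r(U) = 3 + U
n(K) = -4*K²*(3 + K) (n(K) = -4*K*K*(3 + K) = -4*K²*(3 + K))
q = 1669264 (q = (4 + 4*6²*(-3 - 1*6))² = (4 + 4*36*(-3 - 6))² = (4 + 4*36*(-9))² = (4 - 1296)² = (-1292)² = 1669264)
-20*q = -20*1669264 = -33385280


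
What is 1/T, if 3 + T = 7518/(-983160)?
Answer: -163860/492833 ≈ -0.33249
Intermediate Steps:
T = -492833/163860 (T = -3 + 7518/(-983160) = -3 + 7518*(-1/983160) = -3 - 1253/163860 = -492833/163860 ≈ -3.0076)
1/T = 1/(-492833/163860) = -163860/492833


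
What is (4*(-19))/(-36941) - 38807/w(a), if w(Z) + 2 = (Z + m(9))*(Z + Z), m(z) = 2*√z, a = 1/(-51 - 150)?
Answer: 57917643128299/3073934492 ≈ 18842.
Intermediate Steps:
a = -1/201 (a = 1/(-201) = -1/201 ≈ -0.0049751)
w(Z) = -2 + 2*Z*(6 + Z) (w(Z) = -2 + (Z + 2*√9)*(Z + Z) = -2 + (Z + 2*3)*(2*Z) = -2 + (Z + 6)*(2*Z) = -2 + (6 + Z)*(2*Z) = -2 + 2*Z*(6 + Z))
(4*(-19))/(-36941) - 38807/w(a) = (4*(-19))/(-36941) - 38807/(-2 + 2*(-1/201)² + 12*(-1/201)) = -76*(-1/36941) - 38807/(-2 + 2*(1/40401) - 4/67) = 76/36941 - 38807/(-2 + 2/40401 - 4/67) = 76/36941 - 38807/(-83212/40401) = 76/36941 - 38807*(-40401/83212) = 76/36941 + 1567841607/83212 = 57917643128299/3073934492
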